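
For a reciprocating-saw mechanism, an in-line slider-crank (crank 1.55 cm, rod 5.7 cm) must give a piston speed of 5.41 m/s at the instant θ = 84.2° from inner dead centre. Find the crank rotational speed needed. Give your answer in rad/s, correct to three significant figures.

341

For an in-line slider-crank, |v_piston| = rω|sinθ|·[1 + r cosθ/√(L² − r² sin²θ)].
With r = 0.0155 m, L = 0.057 m, θ = 84.2°: the bracketed kinematic factor |dx/dθ| = 0.015861 m.
ω = v/|dx/dθ| = 5.41/0.015861 = 341.09 rad/s.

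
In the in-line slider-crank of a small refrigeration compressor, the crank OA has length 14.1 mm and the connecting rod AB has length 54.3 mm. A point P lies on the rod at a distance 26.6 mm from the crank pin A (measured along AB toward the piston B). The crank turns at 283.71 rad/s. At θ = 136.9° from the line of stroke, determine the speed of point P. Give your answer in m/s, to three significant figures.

ω = 283.7 rad/s.  Crank-pin speed |V_A| = rω = 4.0003 m/s, perpendicular to OA.
Rod angle: sinφ = −(r/L) sinθ ⇒ φ = -10.220°; ω_rod = −rω cosθ/√(L²−r²sin²θ) = +54.659 rad/s.
V_P = V_A + ω_rod × AP, with AP = 0.0266 m along the rod.
Components: V_Px = −rω sinθ − a·ω_rod·sinφ = -2.4753 m/s;  V_Py = rω cosθ + a·ω_rod·cosφ = -1.49 m/s.
|V_P| = √(V_Px² + V_Py²) = 2.8892 m/s.

2.89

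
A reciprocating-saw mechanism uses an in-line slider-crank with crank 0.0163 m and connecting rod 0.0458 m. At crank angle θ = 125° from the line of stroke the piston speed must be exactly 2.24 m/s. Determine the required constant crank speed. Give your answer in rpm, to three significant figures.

For an in-line slider-crank, |v_piston| = rω|sinθ|·[1 + r cosθ/√(L² − r² sin²θ)].
With r = 0.0163 m, L = 0.0458 m, θ = 125°: the bracketed kinematic factor |dx/dθ| = 0.010503 m.
ω = v/|dx/dθ| = 2.24/0.010503 = 213.28 rad/s.
N = 60ω/(2π) = 2036.6 rpm.

2040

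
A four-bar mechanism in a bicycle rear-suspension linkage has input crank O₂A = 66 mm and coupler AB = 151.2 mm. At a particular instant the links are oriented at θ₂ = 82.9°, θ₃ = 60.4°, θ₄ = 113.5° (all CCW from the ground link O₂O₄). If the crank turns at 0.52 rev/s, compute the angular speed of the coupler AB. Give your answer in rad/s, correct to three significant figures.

0.908

ω₂ = 3.267 rad/s (from 0.52 rev/s).
Differentiating the loop-closure r₂e^{iθ₂}+r₃e^{iθ₃}=r₁+r₄e^{iθ₄} gives r₂ω₂e^{iθ₂}+r₃ω₃e^{iθ₃}=r₄ω₄e^{iθ₄}.
Eliminating the other unknown: ω₃ = r₂ω₂ sin(θ₄−θ₂) / [r₃ sin(θ₃−θ₄)].
Numerator sine = +0.50904; denominator sine = -0.79968.
Result = 0.066·3.267·(+0.50904) / (0.1512·(-0.79968)) = -0.90784 rad/s; magnitude 0.90784 rad/s.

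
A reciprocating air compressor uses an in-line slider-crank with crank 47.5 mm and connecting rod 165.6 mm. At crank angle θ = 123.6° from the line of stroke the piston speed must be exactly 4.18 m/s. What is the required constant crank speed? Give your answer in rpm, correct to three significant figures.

1210

For an in-line slider-crank, |v_piston| = rω|sinθ|·[1 + r cosθ/√(L² − r² sin²θ)].
With r = 0.0475 m, L = 0.1656 m, θ = 123.6°: the bracketed kinematic factor |dx/dθ| = 0.033096 m.
ω = v/|dx/dθ| = 4.18/0.033096 = 126.3 rad/s.
N = 60ω/(2π) = 1206.1 rpm.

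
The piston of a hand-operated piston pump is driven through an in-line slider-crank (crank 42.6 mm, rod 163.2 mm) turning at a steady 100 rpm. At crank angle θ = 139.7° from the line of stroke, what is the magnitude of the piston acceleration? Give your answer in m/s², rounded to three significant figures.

3.34

ω = 2π·100/60 = 10.47 rad/s
x(θ) = r cosθ + √(L² − r² sin²θ); with ω constant, a = ω²·d²x/dθ².
d²x/dθ² = −r cosθ − r²(cos2θ)/√u − r⁴ sin²2θ/(4u^{3/2}),  u = L² − r² sin²θ = 0.0258751 m².
Substituting r = 0.0426 m, L = 0.1632 m, θ = 139.7°: d²x/dθ² = +0.030455 m.
a = ω²·d²x/dθ² = (10.47)²·(+0.030455) = +3.3397 m/s²;  |a| = 3.3397 m/s².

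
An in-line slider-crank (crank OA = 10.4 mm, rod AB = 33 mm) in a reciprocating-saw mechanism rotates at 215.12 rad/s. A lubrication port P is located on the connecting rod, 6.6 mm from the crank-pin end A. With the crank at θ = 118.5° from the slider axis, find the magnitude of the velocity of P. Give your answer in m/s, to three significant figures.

2.09

ω = 215.1 rad/s.  Crank-pin speed |V_A| = rω = 2.2372 m/s, perpendicular to OA.
Rod angle: sinφ = −(r/L) sinθ ⇒ φ = -16.079°; ω_rod = −rω cosθ/√(L²−r²sin²θ) = +33.666 rad/s.
V_P = V_A + ω_rod × AP, with AP = 0.0066 m along the rod.
Components: V_Px = −rω sinθ − a·ω_rod·sinφ = -1.9046 m/s;  V_Py = rω cosθ + a·ω_rod·cosφ = -0.85402 m/s.
|V_P| = √(V_Px² + V_Py²) = 2.0873 m/s.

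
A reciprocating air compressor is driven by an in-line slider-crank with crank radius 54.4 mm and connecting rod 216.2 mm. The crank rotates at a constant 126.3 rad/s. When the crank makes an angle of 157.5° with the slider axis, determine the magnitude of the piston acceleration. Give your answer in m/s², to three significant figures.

645

ω = 126.3 rad/s
x(θ) = r cosθ + √(L² − r² sin²θ); with ω constant, a = ω²·d²x/dθ².
d²x/dθ² = −r cosθ − r²(cos2θ)/√u − r⁴ sin²2θ/(4u^{3/2}),  u = L² − r² sin²θ = 0.0463091 m².
Substituting r = 0.0544 m, L = 0.2162 m, θ = 157.5°: d²x/dθ² = +0.040425 m.
a = ω²·d²x/dθ² = (126.3)²·(+0.040425) = +644.85 m/s²;  |a| = 644.85 m/s².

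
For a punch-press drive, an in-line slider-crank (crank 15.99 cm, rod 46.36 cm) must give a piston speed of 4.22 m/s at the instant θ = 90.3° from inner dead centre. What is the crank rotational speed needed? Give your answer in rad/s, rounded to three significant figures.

26.4

For an in-line slider-crank, |v_piston| = rω|sinθ|·[1 + r cosθ/√(L² − r² sin²θ)].
With r = 0.1599 m, L = 0.4636 m, θ = 90.3°: the bracketed kinematic factor |dx/dθ| = 0.15959 m.
ω = v/|dx/dθ| = 4.22/0.15959 = 26.443 rad/s.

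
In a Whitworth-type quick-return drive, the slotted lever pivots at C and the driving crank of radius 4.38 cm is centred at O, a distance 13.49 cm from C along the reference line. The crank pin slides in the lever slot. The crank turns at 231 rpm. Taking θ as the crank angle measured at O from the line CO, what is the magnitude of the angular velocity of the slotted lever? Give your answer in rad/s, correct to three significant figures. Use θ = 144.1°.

ω = 24.19 rad/s (from 231 rpm).
Crank pin A relative to C: A = (d + r cosθ, r sinθ); lever angle φ = atan2(r sinθ, d + r cosθ).
Differentiating tanφ: φ̇ = rω(d cosθ + r)/(d² + r² + 2dr cosθ).
d² + r² + 2dr cosθ = |CA|² = 0.010544 m²;  d cosθ + r = -0.065475 m.
|ω_lever| = |0.0438·24.19·-0.065475| / 0.010544 = 6.5793 rad/s.

6.58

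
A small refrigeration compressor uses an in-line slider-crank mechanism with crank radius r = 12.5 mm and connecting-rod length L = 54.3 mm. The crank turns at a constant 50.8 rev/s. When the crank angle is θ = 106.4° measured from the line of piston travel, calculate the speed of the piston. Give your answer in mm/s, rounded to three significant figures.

3570

ω = 2π·50.8 = 319.2 rad/s
For an in-line slider-crank, x = r cosθ + √(L² − r² sin²θ), so v = −rω sinθ·[1 + r cosθ/√(L² − r² sin²θ)].
With r = 0.0125 m, L = 0.0543 m, θ = 106.4°: √(L² − r² sin²θ) = 0.052959 m.
v = −0.0125·319.2·0.95931·[1 + 0.0125·-0.28234/0.052959] = -3.5724 m/s.
|v| = 3.5724 m/s = 3572.4 mm/s.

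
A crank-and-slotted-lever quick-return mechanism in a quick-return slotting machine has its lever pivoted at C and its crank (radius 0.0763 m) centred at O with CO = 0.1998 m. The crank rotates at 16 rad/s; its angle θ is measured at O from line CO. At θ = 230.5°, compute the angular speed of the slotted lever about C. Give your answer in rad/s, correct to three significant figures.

ω = 16 rad/s
Crank pin A relative to C: A = (d + r cosθ, r sinθ); lever angle φ = atan2(r sinθ, d + r cosθ).
Differentiating tanφ: φ̇ = rω(d cosθ + r)/(d² + r² + 2dr cosθ).
d² + r² + 2dr cosθ = |CA|² = 0.026348 m²;  d cosθ + r = -0.050788 m.
|ω_lever| = |0.0763·16·-0.050788| / 0.026348 = 2.3532 rad/s.

2.35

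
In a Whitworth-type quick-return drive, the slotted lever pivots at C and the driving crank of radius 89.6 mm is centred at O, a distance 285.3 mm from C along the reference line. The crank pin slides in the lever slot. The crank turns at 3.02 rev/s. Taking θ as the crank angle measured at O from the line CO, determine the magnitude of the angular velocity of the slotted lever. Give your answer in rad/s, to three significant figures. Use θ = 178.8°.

ω = 18.98 rad/s (from 3.02 rev/s).
Crank pin A relative to C: A = (d + r cosθ, r sinθ); lever angle φ = atan2(r sinθ, d + r cosθ).
Differentiating tanφ: φ̇ = rω(d cosθ + r)/(d² + r² + 2dr cosθ).
d² + r² + 2dr cosθ = |CA|² = 0.0383097 m²;  d cosθ + r = -0.19564 m.
|ω_lever| = |0.0896·18.98·-0.19564| / 0.0383097 = 8.6824 rad/s.

8.68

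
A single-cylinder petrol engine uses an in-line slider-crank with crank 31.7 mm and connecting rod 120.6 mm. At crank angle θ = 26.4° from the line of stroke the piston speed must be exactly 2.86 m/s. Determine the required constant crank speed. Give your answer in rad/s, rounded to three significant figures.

164

For an in-line slider-crank, |v_piston| = rω|sinθ|·[1 + r cosθ/√(L² − r² sin²θ)].
With r = 0.0317 m, L = 0.1206 m, θ = 26.4°: the bracketed kinematic factor |dx/dθ| = 0.017436 m.
ω = v/|dx/dθ| = 2.86/0.017436 = 164.03 rad/s.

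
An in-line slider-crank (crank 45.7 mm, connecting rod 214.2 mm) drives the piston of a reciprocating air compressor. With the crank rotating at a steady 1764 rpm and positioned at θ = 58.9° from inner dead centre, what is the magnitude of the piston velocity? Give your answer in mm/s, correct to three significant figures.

8040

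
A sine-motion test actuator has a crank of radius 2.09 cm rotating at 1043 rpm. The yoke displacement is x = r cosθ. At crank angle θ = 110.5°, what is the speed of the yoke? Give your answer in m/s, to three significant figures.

2.14

ω = 109.2 rad/s (from 1043 rpm).
x = r cosθ ⇒ ẋ = −rω sinθ.
|v| = rω|sinθ| = 0.0209·109.2·|sin 110.5°| = 2.1382 m/s.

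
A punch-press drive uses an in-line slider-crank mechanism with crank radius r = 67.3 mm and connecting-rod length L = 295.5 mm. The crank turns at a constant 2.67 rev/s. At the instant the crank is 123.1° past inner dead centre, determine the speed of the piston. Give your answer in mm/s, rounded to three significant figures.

ω = 2π·2.67 = 16.78 rad/s
For an in-line slider-crank, x = r cosθ + √(L² − r² sin²θ), so v = −rω sinθ·[1 + r cosθ/√(L² − r² sin²θ)].
With r = 0.0673 m, L = 0.2955 m, θ = 123.1°: √(L² − r² sin²θ) = 0.29007 m.
v = −0.0673·16.78·0.83772·[1 + 0.0673·-0.54610/0.29007] = -0.82598 m/s.
|v| = 0.82598 m/s = 825.98 mm/s.

826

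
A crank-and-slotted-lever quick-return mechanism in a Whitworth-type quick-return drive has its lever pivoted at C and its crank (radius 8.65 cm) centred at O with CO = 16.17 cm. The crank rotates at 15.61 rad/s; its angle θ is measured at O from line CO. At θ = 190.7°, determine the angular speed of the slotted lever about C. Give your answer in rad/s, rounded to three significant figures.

ω = 15.61 rad/s
Crank pin A relative to C: A = (d + r cosθ, r sinθ); lever angle φ = atan2(r sinθ, d + r cosθ).
Differentiating tanφ: φ̇ = rω(d cosθ + r)/(d² + r² + 2dr cosθ).
d² + r² + 2dr cosθ = |CA|² = 0.00614143 m²;  d cosθ + r = -0.072388 m.
|ω_lever| = |0.0865·15.61·-0.072388| / 0.00614143 = 15.915 rad/s.

15.9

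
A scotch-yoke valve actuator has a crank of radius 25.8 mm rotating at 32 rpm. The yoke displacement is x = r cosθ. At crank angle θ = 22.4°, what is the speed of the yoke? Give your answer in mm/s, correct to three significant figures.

ω = 3.351 rad/s (from 32 rpm).
x = r cosθ ⇒ ẋ = −rω sinθ.
|v| = rω|sinθ| = 0.0258·3.351·|sin 22.4°| = 0.032946 m/s = 32.946 mm/s.

32.9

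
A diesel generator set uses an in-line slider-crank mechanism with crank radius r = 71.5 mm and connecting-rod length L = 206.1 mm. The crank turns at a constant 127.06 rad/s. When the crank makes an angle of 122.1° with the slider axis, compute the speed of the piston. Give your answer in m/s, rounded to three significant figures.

6.21

ω = 127.1 rad/s
For an in-line slider-crank, x = r cosθ + √(L² − r² sin²θ), so v = −rω sinθ·[1 + r cosθ/√(L² − r² sin²θ)].
With r = 0.0715 m, L = 0.2061 m, θ = 122.1°: √(L² − r² sin²θ) = 0.197 m.
v = −0.0715·127.1·0.84712·[1 + 0.0715·-0.53140/0.197] = -6.2116 m/s.
|v| = 6.2116 m/s.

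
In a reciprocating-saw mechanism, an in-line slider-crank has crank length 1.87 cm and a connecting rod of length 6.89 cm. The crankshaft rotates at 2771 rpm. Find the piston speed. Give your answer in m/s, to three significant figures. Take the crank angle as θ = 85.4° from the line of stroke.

5.53

ω = 2π·2771/60 = 290.2 rad/s
For an in-line slider-crank, x = r cosθ + √(L² − r² sin²θ), so v = −rω sinθ·[1 + r cosθ/√(L² − r² sin²θ)].
With r = 0.0187 m, L = 0.0689 m, θ = 85.4°: √(L² − r² sin²θ) = 0.066331 m.
v = −0.0187·290.2·0.99678·[1 + 0.0187·0.08020/0.066331] = -5.5312 m/s.
|v| = 5.5312 m/s.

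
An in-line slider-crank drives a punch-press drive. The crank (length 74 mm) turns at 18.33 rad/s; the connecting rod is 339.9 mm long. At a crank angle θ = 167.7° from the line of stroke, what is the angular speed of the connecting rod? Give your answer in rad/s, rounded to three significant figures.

3.90

ω = 18.33 rad/s
The rod makes angle φ with the slider axis where L sinφ = r sinθ; differentiating, L cosφ·φ̇ = r ω cosθ.
L cosφ = √(L² − r² sin²θ) = 0.33953 m.
|ω_rod| = r ω |cosθ| / √(L² − r² sin²θ) = 0.074·18.33·0.97705/0.33953 = 3.9032 rad/s.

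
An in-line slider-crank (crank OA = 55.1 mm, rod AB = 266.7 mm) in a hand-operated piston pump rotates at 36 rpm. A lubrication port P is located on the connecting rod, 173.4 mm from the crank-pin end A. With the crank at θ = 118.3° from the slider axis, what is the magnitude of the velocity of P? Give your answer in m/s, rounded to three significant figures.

0.174

ω = 3.77 rad/s.  Crank-pin speed |V_A| = rω = 0.20772 m/s, perpendicular to OA.
Rod angle: sinφ = −(r/L) sinθ ⇒ φ = -10.481°; ω_rod = −rω cosθ/√(L²−r²sin²θ) = +0.37551 rad/s.
V_P = V_A + ω_rod × AP, with AP = 0.1734 m along the rod.
Components: V_Px = −rω sinθ − a·ω_rod·sinφ = -0.17105 m/s;  V_Py = rω cosθ + a·ω_rod·cosφ = -0.034451 m/s.
|V_P| = √(V_Px² + V_Py²) = 0.17448 m/s.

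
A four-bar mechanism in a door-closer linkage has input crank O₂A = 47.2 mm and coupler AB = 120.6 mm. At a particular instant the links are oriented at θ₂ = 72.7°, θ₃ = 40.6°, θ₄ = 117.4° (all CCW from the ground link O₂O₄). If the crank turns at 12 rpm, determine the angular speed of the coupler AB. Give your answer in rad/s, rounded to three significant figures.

0.355

ω₂ = 1.257 rad/s (from 12 rpm).
Differentiating the loop-closure r₂e^{iθ₂}+r₃e^{iθ₃}=r₁+r₄e^{iθ₄} gives r₂ω₂e^{iθ₂}+r₃ω₃e^{iθ₃}=r₄ω₄e^{iθ₄}.
Eliminating the other unknown: ω₃ = r₂ω₂ sin(θ₄−θ₂) / [r₃ sin(θ₃−θ₄)].
Numerator sine = +0.70339; denominator sine = -0.97358.
Result = 0.0472·1.257·(+0.70339) / (0.1206·(-0.97358)) = -0.35533 rad/s; magnitude 0.35533 rad/s.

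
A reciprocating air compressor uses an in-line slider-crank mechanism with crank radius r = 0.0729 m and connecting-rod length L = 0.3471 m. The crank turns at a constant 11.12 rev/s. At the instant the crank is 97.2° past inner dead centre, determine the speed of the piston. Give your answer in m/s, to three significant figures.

4.92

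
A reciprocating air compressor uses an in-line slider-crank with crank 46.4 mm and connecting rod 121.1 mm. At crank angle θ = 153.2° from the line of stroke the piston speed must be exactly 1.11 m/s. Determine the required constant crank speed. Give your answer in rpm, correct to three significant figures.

776

For an in-line slider-crank, |v_piston| = rω|sinθ|·[1 + r cosθ/√(L² − r² sin²θ)].
With r = 0.0464 m, L = 0.1211 m, θ = 153.2°: the bracketed kinematic factor |dx/dθ| = 0.013657 m.
ω = v/|dx/dθ| = 1.11/0.013657 = 81.279 rad/s.
N = 60ω/(2π) = 776.16 rpm.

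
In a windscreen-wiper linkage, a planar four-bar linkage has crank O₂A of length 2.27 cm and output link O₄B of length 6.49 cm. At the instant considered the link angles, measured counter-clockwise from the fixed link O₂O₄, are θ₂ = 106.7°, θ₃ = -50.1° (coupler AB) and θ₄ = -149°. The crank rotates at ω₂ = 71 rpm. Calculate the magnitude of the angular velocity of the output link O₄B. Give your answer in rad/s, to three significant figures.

ω₂ = 7.435 rad/s (from 71 rpm).
Differentiating the loop-closure r₂e^{iθ₂}+r₃e^{iθ₃}=r₁+r₄e^{iθ₄} gives r₂ω₂e^{iθ₂}+r₃ω₃e^{iθ₃}=r₄ω₄e^{iθ₄}.
Eliminating the other unknown: ω₄ = r₂ω₂ sin(θ₂−θ₃) / [r₄ sin(θ₄−θ₃)].
Numerator sine = +0.39394; denominator sine = -0.98796.
Result = 0.0227·7.435·(+0.39394) / (0.0649·(-0.98796)) = -1.037 rad/s; magnitude 1.037 rad/s.

1.04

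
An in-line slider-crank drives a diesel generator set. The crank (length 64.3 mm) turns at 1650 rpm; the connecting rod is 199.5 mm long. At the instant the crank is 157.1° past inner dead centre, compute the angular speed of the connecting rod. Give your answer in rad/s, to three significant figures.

51.7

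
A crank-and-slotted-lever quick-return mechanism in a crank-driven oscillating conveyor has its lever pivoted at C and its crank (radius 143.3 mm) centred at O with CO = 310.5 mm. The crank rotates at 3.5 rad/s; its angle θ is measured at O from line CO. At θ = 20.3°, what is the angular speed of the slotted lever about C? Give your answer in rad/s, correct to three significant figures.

1.09

ω = 3.5 rad/s
Crank pin A relative to C: A = (d + r cosθ, r sinθ); lever angle φ = atan2(r sinθ, d + r cosθ).
Differentiating tanφ: φ̇ = rω(d cosθ + r)/(d² + r² + 2dr cosθ).
d² + r² + 2dr cosθ = |CA|² = 0.200407 m²;  d cosθ + r = +0.43451 m.
|ω_lever| = |0.1433·3.5·+0.43451| / 0.200407 = 1.0874 rad/s.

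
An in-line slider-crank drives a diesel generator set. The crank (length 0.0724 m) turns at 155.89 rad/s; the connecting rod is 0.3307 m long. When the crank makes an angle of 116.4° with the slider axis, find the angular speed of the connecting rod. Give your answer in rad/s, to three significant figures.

ω = 155.9 rad/s
The rod makes angle φ with the slider axis where L sinφ = r sinθ; differentiating, L cosφ·φ̇ = r ω cosθ.
L cosφ = √(L² − r² sin²θ) = 0.32428 m.
|ω_rod| = r ω |cosθ| / √(L² − r² sin²θ) = 0.0724·155.9·0.44464/0.32428 = 15.475 rad/s.

15.5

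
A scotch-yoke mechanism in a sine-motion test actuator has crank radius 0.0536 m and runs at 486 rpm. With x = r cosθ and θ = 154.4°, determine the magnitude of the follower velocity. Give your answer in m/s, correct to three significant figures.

ω = 50.89 rad/s (from 486 rpm).
x = r cosθ ⇒ ẋ = −rω sinθ.
|v| = rω|sinθ| = 0.0536·50.89·|sin 154.4°| = 1.1787 m/s.

1.18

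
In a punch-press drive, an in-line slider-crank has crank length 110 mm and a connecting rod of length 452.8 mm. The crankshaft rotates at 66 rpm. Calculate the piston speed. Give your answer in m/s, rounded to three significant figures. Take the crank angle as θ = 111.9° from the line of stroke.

0.640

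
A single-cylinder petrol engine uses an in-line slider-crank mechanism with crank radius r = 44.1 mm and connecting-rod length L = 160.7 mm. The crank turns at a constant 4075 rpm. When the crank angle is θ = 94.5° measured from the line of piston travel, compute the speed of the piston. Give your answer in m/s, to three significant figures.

18.3

ω = 2π·4075/60 = 426.7 rad/s
For an in-line slider-crank, x = r cosθ + √(L² − r² sin²θ), so v = −rω sinθ·[1 + r cosθ/√(L² − r² sin²θ)].
With r = 0.0441 m, L = 0.1607 m, θ = 94.5°: √(L² − r² sin²θ) = 0.15457 m.
v = −0.0441·426.7·0.99692·[1 + 0.0441·-0.07846/0.15457] = -18.341 m/s.
|v| = 18.341 m/s.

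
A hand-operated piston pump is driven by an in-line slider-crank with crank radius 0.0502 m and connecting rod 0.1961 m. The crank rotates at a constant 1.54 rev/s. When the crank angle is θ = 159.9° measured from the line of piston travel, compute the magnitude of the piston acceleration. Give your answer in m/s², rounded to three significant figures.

3.48

ω = 2π·1.54 = 9.676 rad/s
x(θ) = r cosθ + √(L² − r² sin²θ); with ω constant, a = ω²·d²x/dθ².
d²x/dθ² = −r cosθ − r²(cos2θ)/√u − r⁴ sin²2θ/(4u^{3/2}),  u = L² − r² sin²θ = 0.0381576 m².
Substituting r = 0.0502 m, L = 0.1961 m, θ = 159.9°: d²x/dθ² = +0.0372 m.
a = ω²·d²x/dθ² = (9.676)²·(+0.0372) = +3.4829 m/s²;  |a| = 3.4829 m/s².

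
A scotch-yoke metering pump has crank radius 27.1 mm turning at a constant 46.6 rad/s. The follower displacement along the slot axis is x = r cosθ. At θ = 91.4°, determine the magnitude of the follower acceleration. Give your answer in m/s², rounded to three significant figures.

1.44

ω = 46.6 rad/s
x = r cosθ ⇒ ẍ = −rω² cosθ (ω constant).
|a| = rω²|cosθ| = 0.0271·(46.6)²·|cos 91.4°| = 1.4378 m/s².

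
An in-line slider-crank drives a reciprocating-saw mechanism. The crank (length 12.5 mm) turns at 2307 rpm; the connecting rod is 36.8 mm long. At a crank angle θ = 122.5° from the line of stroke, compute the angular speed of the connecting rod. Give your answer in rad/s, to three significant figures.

46.0

ω = 241.6 rad/s (converted from 2307 rpm).
The rod makes angle φ with the slider axis where L sinφ = r sinθ; differentiating, L cosφ·φ̇ = r ω cosθ.
L cosφ = √(L² − r² sin²θ) = 0.035258 m.
|ω_rod| = r ω |cosθ| / √(L² − r² sin²θ) = 0.0125·241.6·0.53730/0.035258 = 46.02 rad/s.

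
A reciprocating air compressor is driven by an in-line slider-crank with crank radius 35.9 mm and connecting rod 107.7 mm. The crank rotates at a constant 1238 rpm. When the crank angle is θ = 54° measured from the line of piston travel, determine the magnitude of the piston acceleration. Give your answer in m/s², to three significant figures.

296

ω = 2π·1238/60 = 129.6 rad/s
x(θ) = r cosθ + √(L² − r² sin²θ); with ω constant, a = ω²·d²x/dθ².
d²x/dθ² = −r cosθ − r²(cos2θ)/√u − r⁴ sin²2θ/(4u^{3/2}),  u = L² − r² sin²θ = 0.0107558 m².
Substituting r = 0.0359 m, L = 0.1077 m, θ = 54°: d²x/dθ² = -0.017598 m.
a = ω²·d²x/dθ² = (129.6)²·(-0.017598) = -295.78 m/s²;  |a| = 295.78 m/s².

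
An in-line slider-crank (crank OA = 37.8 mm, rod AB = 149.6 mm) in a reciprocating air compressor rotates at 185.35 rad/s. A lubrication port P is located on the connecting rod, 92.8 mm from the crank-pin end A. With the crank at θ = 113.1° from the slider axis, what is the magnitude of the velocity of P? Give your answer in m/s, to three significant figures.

6.13

ω = 185.3 rad/s.  Crank-pin speed |V_A| = rω = 7.0062 m/s, perpendicular to OA.
Rod angle: sinφ = −(r/L) sinθ ⇒ φ = -13.439°; ω_rod = −rω cosθ/√(L²−r²sin²θ) = +18.892 rad/s.
V_P = V_A + ω_rod × AP, with AP = 0.0928 m along the rod.
Components: V_Px = −rω sinθ − a·ω_rod·sinφ = -6.037 m/s;  V_Py = rω cosθ + a·ω_rod·cosφ = -1.0437 m/s.
|V_P| = √(V_Px² + V_Py²) = 6.1266 m/s.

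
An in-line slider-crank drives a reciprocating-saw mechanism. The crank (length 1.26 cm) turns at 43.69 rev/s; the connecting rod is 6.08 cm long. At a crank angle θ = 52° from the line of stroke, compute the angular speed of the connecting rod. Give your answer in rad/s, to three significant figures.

ω = 274.5 rad/s (converted from 43.69 rev/s).
The rod makes angle φ with the slider axis where L sinφ = r sinθ; differentiating, L cosφ·φ̇ = r ω cosθ.
L cosφ = √(L² − r² sin²θ) = 0.059984 m.
|ω_rod| = r ω |cosθ| / √(L² − r² sin²θ) = 0.0126·274.5·0.61566/0.059984 = 35.501 rad/s.

35.5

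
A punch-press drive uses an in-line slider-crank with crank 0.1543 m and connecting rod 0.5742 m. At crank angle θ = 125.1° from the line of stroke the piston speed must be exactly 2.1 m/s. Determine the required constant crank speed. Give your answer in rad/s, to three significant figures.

19.8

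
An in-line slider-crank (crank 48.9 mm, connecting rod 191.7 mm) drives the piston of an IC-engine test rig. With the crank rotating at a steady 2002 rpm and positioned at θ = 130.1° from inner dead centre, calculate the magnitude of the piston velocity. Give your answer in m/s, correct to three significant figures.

6.53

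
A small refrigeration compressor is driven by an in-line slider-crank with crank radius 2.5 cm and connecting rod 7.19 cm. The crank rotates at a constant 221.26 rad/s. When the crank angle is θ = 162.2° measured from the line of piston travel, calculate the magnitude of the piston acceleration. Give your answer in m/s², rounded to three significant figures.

813

ω = 221.3 rad/s
x(θ) = r cosθ + √(L² − r² sin²θ); with ω constant, a = ω²·d²x/dθ².
d²x/dθ² = −r cosθ − r²(cos2θ)/√u − r⁴ sin²2θ/(4u^{3/2}),  u = L² − r² sin²θ = 0.0051112 m².
Substituting r = 0.025 m, L = 0.0719 m, θ = 162.2°: d²x/dθ² = +0.016604 m.
a = ω²·d²x/dθ² = (221.3)²·(+0.016604) = +812.89 m/s²;  |a| = 812.89 m/s².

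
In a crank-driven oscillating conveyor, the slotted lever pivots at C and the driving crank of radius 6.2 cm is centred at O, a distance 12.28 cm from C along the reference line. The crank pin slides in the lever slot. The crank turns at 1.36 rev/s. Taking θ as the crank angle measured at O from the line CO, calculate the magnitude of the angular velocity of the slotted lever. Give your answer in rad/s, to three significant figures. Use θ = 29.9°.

ω = 8.545 rad/s (from 1.36 rev/s).
Crank pin A relative to C: A = (d + r cosθ, r sinθ); lever angle φ = atan2(r sinθ, d + r cosθ).
Differentiating tanφ: φ̇ = rω(d cosθ + r)/(d² + r² + 2dr cosθ).
d² + r² + 2dr cosθ = |CA|² = 0.0321243 m²;  d cosθ + r = +0.16845 m.
|ω_lever| = |0.062·8.545·+0.16845| / 0.0321243 = 2.7782 rad/s.

2.78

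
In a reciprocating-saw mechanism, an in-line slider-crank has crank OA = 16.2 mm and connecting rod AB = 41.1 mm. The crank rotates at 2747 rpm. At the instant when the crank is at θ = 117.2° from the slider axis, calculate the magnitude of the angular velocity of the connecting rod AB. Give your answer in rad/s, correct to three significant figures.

ω = 287.7 rad/s (converted from 2747 rpm).
The rod makes angle φ with the slider axis where L sinφ = r sinθ; differentiating, L cosφ·φ̇ = r ω cosθ.
L cosφ = √(L² − r² sin²θ) = 0.038492 m.
|ω_rod| = r ω |cosθ| / √(L² − r² sin²θ) = 0.0162·287.7·0.45710/0.038492 = 55.341 rad/s.

55.3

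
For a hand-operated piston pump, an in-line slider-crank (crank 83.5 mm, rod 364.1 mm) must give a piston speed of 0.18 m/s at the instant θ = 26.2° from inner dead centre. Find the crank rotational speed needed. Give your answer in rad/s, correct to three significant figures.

4.05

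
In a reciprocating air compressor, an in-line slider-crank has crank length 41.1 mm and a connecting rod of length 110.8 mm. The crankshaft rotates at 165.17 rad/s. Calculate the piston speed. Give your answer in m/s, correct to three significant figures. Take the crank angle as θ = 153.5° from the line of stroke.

2.01

ω = 165.2 rad/s
For an in-line slider-crank, x = r cosθ + √(L² − r² sin²θ), so v = −rω sinθ·[1 + r cosθ/√(L² − r² sin²θ)].
With r = 0.0411 m, L = 0.1108 m, θ = 153.5°: √(L² − r² sin²θ) = 0.10927 m.
v = −0.0411·165.2·0.44620·[1 + 0.0411·-0.89493/0.10927] = -2.0094 m/s.
|v| = 2.0094 m/s.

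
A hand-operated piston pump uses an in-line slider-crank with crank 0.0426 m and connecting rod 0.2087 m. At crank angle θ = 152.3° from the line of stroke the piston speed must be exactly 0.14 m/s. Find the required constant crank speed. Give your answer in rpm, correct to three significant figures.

82.5

For an in-line slider-crank, |v_piston| = rω|sinθ|·[1 + r cosθ/√(L² − r² sin²θ)].
With r = 0.0426 m, L = 0.2087 m, θ = 152.3°: the bracketed kinematic factor |dx/dθ| = 0.016207 m.
ω = v/|dx/dθ| = 0.14/0.016207 = 8.6381 rad/s.
N = 60ω/(2π) = 82.488 rpm.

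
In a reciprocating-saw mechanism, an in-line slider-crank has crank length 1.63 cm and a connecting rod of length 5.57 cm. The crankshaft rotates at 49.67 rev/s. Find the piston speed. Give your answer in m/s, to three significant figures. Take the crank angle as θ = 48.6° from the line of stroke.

4.57

ω = 2π·49.7 = 312.1 rad/s
For an in-line slider-crank, x = r cosθ + √(L² − r² sin²θ), so v = −rω sinθ·[1 + r cosθ/√(L² − r² sin²θ)].
With r = 0.0163 m, L = 0.0557 m, θ = 48.6°: √(L² − r² sin²θ) = 0.054341 m.
v = −0.0163·312.1·0.75011·[1 + 0.0163·0.66131/0.054341] = -4.5727 m/s.
|v| = 4.5727 m/s.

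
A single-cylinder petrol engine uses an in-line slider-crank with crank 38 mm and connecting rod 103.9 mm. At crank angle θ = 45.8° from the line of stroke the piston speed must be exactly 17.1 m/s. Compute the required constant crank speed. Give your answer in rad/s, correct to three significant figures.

For an in-line slider-crank, |v_piston| = rω|sinθ|·[1 + r cosθ/√(L² − r² sin²θ)].
With r = 0.038 m, L = 0.1039 m, θ = 45.8°: the bracketed kinematic factor |dx/dθ| = 0.034441 m.
ω = v/|dx/dθ| = 17.1/0.034441 = 496.51 rad/s.

497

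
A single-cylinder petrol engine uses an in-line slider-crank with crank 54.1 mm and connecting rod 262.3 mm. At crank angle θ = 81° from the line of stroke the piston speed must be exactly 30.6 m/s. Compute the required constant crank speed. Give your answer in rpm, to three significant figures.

5290

For an in-line slider-crank, |v_piston| = rω|sinθ|·[1 + r cosθ/√(L² − r² sin²θ)].
With r = 0.0541 m, L = 0.2623 m, θ = 81°: the bracketed kinematic factor |dx/dθ| = 0.055195 m.
ω = v/|dx/dθ| = 30.6/0.055195 = 554.4 rad/s.
N = 60ω/(2π) = 5294.1 rpm.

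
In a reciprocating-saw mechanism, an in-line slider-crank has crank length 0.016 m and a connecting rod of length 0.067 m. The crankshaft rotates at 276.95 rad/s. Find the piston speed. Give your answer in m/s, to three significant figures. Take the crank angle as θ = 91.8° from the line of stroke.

4.39

ω = 276.9 rad/s
For an in-line slider-crank, x = r cosθ + √(L² − r² sin²θ), so v = −rω sinθ·[1 + r cosθ/√(L² − r² sin²θ)].
With r = 0.016 m, L = 0.067 m, θ = 91.8°: √(L² − r² sin²θ) = 0.065063 m.
v = −0.016·276.9·0.99951·[1 + 0.016·-0.03141/0.065063] = -4.3948 m/s.
|v| = 4.3948 m/s.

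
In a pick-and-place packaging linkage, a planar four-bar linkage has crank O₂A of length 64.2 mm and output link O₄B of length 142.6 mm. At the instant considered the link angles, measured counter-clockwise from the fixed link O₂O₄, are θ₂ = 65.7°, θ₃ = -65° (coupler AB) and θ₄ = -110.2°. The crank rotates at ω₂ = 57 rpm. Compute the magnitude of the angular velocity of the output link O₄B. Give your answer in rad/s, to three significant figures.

ω₂ = 5.969 rad/s (from 57 rpm).
Differentiating the loop-closure r₂e^{iθ₂}+r₃e^{iθ₃}=r₁+r₄e^{iθ₄} gives r₂ω₂e^{iθ₂}+r₃ω₃e^{iθ₃}=r₄ω₄e^{iθ₄}.
Eliminating the other unknown: ω₄ = r₂ω₂ sin(θ₂−θ₃) / [r₄ sin(θ₄−θ₃)].
Numerator sine = +0.75813; denominator sine = -0.70957.
Result = 0.0642·5.969·(+0.75813) / (0.1426·(-0.70957)) = -2.8712 rad/s; magnitude 2.8712 rad/s.

2.87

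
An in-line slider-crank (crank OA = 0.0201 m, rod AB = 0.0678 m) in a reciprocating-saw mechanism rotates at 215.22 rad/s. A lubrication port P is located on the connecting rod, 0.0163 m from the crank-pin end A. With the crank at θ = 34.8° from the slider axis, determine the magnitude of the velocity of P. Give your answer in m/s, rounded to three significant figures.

ω = 215.2 rad/s.  Crank-pin speed |V_A| = rω = 4.3259 m/s, perpendicular to OA.
Rod angle: sinφ = −(r/L) sinθ ⇒ φ = -9.741°; ω_rod = −rω cosθ/√(L²−r²sin²θ) = -53.159 rad/s.
V_P = V_A + ω_rod × AP, with AP = 0.0163 m along the rod.
Components: V_Px = −rω sinθ − a·ω_rod·sinφ = -2.6155 m/s;  V_Py = rω cosθ + a·ω_rod·cosφ = +2.6982 m/s.
|V_P| = √(V_Px² + V_Py²) = 3.7578 m/s.

3.76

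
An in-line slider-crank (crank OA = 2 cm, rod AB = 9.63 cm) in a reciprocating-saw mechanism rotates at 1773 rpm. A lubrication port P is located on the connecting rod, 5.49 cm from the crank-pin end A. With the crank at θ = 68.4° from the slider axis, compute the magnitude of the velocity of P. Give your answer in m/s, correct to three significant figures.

ω = 185.7 rad/s.  Crank-pin speed |V_A| = rω = 3.7134 m/s, perpendicular to OA.
Rod angle: sinφ = −(r/L) sinθ ⇒ φ = -11.134°; ω_rod = −rω cosθ/√(L²−r²sin²θ) = -14.467 rad/s.
V_P = V_A + ω_rod × AP, with AP = 0.0549 m along the rod.
Components: V_Px = −rω sinθ − a·ω_rod·sinφ = -3.606 m/s;  V_Py = rω cosθ + a·ω_rod·cosφ = +0.58767 m/s.
|V_P| = √(V_Px² + V_Py²) = 3.6535 m/s.

3.65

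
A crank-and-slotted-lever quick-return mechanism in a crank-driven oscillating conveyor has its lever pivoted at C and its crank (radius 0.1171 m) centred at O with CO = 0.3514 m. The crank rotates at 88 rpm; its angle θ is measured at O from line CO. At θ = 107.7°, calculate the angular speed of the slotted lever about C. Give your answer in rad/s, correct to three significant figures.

ω = 9.215 rad/s (from 88 rpm).
Crank pin A relative to C: A = (d + r cosθ, r sinθ); lever angle φ = atan2(r sinθ, d + r cosθ).
Differentiating tanφ: φ̇ = rω(d cosθ + r)/(d² + r² + 2dr cosθ).
d² + r² + 2dr cosθ = |CA|² = 0.112173 m²;  d cosθ + r = +0.010263 m.
|ω_lever| = |0.1171·9.215·+0.010263| / 0.112173 = 0.098729 rad/s.

0.0987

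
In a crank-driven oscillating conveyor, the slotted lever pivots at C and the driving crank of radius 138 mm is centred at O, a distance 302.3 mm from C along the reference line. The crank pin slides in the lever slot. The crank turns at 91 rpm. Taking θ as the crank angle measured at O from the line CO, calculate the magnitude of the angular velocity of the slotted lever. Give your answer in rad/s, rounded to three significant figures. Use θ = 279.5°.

ω = 9.529 rad/s (from 91 rpm).
Crank pin A relative to C: A = (d + r cosθ, r sinθ); lever angle φ = atan2(r sinθ, d + r cosθ).
Differentiating tanφ: φ̇ = rω(d cosθ + r)/(d² + r² + 2dr cosθ).
d² + r² + 2dr cosθ = |CA|² = 0.1242 m²;  d cosθ + r = +0.18789 m.
|ω_lever| = |0.138·9.529·+0.18789| / 0.1242 = 1.9895 rad/s.

1.99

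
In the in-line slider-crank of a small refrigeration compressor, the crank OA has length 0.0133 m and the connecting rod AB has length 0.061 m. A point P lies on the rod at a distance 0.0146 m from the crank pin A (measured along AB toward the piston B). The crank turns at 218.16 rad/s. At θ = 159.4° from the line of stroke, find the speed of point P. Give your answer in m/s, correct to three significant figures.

2.28

ω = 218.2 rad/s.  Crank-pin speed |V_A| = rω = 2.9015 m/s, perpendicular to OA.
Rod angle: sinφ = −(r/L) sinθ ⇒ φ = -4.400°; ω_rod = −rω cosθ/√(L²−r²sin²θ) = +44.656 rad/s.
V_P = V_A + ω_rod × AP, with AP = 0.0146 m along the rod.
Components: V_Px = −rω sinθ − a·ω_rod·sinφ = -0.97086 m/s;  V_Py = rω cosθ + a·ω_rod·cosφ = -2.0659 m/s.
|V_P| = √(V_Px² + V_Py²) = 2.2827 m/s.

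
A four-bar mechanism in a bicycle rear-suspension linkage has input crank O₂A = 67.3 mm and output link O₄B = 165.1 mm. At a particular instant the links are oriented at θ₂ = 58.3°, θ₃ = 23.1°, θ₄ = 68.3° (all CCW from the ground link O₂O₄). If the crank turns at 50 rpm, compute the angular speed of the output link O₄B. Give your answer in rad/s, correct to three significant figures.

ω₂ = 5.236 rad/s (from 50 rpm).
Differentiating the loop-closure r₂e^{iθ₂}+r₃e^{iθ₃}=r₁+r₄e^{iθ₄} gives r₂ω₂e^{iθ₂}+r₃ω₃e^{iθ₃}=r₄ω₄e^{iθ₄}.
Eliminating the other unknown: ω₄ = r₂ω₂ sin(θ₂−θ₃) / [r₄ sin(θ₄−θ₃)].
Numerator sine = +0.57643; denominator sine = +0.70957.
Result = 0.0673·5.236·(+0.57643) / (0.1651·(+0.70957)) = +1.7339 rad/s; magnitude 1.7339 rad/s.

1.73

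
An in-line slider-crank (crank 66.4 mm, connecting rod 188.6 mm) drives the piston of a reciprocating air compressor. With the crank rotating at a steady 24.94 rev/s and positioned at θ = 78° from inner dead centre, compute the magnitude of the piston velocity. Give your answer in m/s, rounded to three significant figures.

ω = 2π·24.9 = 156.7 rad/s
For an in-line slider-crank, x = r cosθ + √(L² − r² sin²θ), so v = −rω sinθ·[1 + r cosθ/√(L² − r² sin²θ)].
With r = 0.0664 m, L = 0.1886 m, θ = 78°: √(L² − r² sin²θ) = 0.17706 m.
v = −0.0664·156.7·0.97815·[1 + 0.0664·0.20791/0.17706] = -10.971 m/s.
|v| = 10.971 m/s.

11.0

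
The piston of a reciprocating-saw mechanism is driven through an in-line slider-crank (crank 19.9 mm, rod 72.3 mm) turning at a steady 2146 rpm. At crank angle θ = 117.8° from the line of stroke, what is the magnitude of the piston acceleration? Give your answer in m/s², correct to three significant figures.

626

ω = 2π·2146/60 = 224.7 rad/s
x(θ) = r cosθ + √(L² − r² sin²θ); with ω constant, a = ω²·d²x/dθ².
d²x/dθ² = −r cosθ − r²(cos2θ)/√u − r⁴ sin²2θ/(4u^{3/2}),  u = L² − r² sin²θ = 0.00491742 m².
Substituting r = 0.0199 m, L = 0.0723 m, θ = 117.8°: d²x/dθ² = +0.012394 m.
a = ω²·d²x/dθ² = (224.7)²·(+0.012394) = +625.94 m/s²;  |a| = 625.94 m/s².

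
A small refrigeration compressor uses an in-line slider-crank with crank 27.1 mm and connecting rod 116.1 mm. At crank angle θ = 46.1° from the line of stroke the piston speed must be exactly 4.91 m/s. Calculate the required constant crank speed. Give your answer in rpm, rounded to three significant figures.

For an in-line slider-crank, |v_piston| = rω|sinθ|·[1 + r cosθ/√(L² − r² sin²θ)].
With r = 0.0271 m, L = 0.1161 m, θ = 46.1°: the bracketed kinematic factor |dx/dθ| = 0.022733 m.
ω = v/|dx/dθ| = 4.91/0.022733 = 215.98 rad/s.
N = 60ω/(2π) = 2062.5 rpm.

2060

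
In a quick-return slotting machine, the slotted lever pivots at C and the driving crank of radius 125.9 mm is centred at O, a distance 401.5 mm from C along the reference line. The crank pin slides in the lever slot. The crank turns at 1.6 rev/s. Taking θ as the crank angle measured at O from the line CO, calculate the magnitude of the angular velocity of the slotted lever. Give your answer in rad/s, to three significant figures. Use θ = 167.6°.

4.30

ω = 10.05 rad/s (from 1.6 rev/s).
Crank pin A relative to C: A = (d + r cosθ, r sinθ); lever angle φ = atan2(r sinθ, d + r cosθ).
Differentiating tanφ: φ̇ = rω(d cosθ + r)/(d² + r² + 2dr cosθ).
d² + r² + 2dr cosθ = |CA|² = 0.0783137 m²;  d cosθ + r = -0.26623 m.
|ω_lever| = |0.1259·10.05·-0.26623| / 0.0783137 = 4.3028 rad/s.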